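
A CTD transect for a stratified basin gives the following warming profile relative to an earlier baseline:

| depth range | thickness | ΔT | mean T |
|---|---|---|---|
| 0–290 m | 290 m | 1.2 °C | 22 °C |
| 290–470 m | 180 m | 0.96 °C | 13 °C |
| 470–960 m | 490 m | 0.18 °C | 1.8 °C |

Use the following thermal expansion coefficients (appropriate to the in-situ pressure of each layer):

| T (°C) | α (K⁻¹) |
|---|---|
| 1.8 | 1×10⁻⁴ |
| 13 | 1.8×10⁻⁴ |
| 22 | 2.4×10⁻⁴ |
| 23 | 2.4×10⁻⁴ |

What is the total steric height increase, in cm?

12.3 cm of thermosteric rise

Layer 1 at 22 °C → α = 2.4×10⁻⁴ K⁻¹
Layer 2 at 13 °C → α = 1.8×10⁻⁴ K⁻¹
Layer 3 at 1.8 °C → α = 1×10⁻⁴ K⁻¹
0–290 m: 2.4×10⁻⁴ × 290 × 1.2 = 0.08352 m
Layer 2: 180 × 0.96 × 1.8×10⁻⁴ = 0.031104 m
470–960 m: 0.18 × 490 × 1×10⁻⁴ = 0.00882 m
Δh = 0.08352 + 0.031104 + 0.00882 = 0.123444 m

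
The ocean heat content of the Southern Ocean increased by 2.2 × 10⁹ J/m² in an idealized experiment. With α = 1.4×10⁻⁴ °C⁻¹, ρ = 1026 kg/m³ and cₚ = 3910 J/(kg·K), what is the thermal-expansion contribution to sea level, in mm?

Δh ≈ 77 mm

Δh = αQ/(ρcₚ) = 1.4×10⁻⁴ × 2.2×10⁹ / (1026 × 3910) ≈ 0.076776 m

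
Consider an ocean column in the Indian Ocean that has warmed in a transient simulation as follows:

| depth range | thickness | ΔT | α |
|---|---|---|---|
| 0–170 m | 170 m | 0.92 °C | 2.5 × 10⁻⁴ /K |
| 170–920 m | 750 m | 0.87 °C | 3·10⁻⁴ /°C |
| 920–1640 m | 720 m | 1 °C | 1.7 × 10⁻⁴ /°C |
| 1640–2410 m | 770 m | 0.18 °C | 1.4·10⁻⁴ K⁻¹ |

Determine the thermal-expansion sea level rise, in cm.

Layer 1: 2.5×10⁻⁴ × 170 × 0.92 = 0.03910 m
170–920 m: 0.87 × 3×10⁻⁴ × 750 = 0.19575 m
1 × 720 × 1.7×10⁻⁴ = 0.12240 m
1.4×10⁻⁴ × 770 × 0.18 = 0.019404 m
Δh = 0.03910 + 0.19575 + 0.12240 + 0.019404 = 0.376654 m

Δh = 38 cm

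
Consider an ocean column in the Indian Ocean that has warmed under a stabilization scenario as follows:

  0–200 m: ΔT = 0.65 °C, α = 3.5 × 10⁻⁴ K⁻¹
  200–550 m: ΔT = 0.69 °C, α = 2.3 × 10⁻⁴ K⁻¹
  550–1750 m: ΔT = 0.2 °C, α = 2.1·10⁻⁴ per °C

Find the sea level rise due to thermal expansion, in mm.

Δh ≈ 151 mm

Layer 1: 0.65 × 200 × 3.5×10⁻⁴ = 0.04550 m
200–550 m: 0.69 × 350 × 2.3×10⁻⁴ = 0.055545 m
550–1750 m: 1200 × 0.2 × 2.1×10⁻⁴ = 0.05040 m
Δh = 0.04550 + 0.055545 + 0.05040 = 0.151445 m ≈ 151 mm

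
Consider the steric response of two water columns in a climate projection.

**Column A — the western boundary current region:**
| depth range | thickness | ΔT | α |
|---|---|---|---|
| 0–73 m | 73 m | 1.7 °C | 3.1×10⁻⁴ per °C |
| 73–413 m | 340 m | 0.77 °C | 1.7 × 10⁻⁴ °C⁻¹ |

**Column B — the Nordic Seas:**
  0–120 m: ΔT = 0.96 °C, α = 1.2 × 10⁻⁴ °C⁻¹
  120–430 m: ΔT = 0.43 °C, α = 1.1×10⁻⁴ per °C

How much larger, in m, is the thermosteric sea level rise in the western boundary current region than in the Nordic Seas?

0.054 m larger

A 0–73 m: 73 × 3.1×10⁻⁴ × 1.7 = 0.038471 m
A 340 × 1.7×10⁻⁴ × 0.77 = 0.044506 m
A total: 0.082977 m
B Layer 1: 120 × 0.96 × 1.2×10⁻⁴ = 0.013824 m
B 310 × 0.43 × 1.1×10⁻⁴ = 0.014663 m
B total: 0.028487 m
Difference: 0.082977 − 0.028487 = 0.05449 m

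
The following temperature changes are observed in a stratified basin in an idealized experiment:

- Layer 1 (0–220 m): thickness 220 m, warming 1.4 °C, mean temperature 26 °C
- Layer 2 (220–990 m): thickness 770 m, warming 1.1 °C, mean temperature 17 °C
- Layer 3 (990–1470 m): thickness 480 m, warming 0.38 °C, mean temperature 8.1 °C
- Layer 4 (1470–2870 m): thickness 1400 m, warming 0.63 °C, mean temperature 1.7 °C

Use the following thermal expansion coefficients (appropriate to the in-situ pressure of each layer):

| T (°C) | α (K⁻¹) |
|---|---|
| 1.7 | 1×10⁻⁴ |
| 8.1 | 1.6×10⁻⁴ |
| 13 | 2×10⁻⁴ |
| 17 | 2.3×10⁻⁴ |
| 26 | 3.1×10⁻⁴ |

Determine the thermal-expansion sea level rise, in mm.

Layer 1 at 26 °C → α = 3.1×10⁻⁴ K⁻¹
Layer 2 at 17 °C → α = 2.3×10⁻⁴ K⁻¹
Layer 3 at 8.1 °C → α = 1.6×10⁻⁴ K⁻¹
Layer 4 at 1.7 °C → α = 1×10⁻⁴ K⁻¹
Layer 1: 220 × 3.1×10⁻⁴ × 1.4 = 0.09548 m
770 × 2.3×10⁻⁴ × 1.1 = 0.19481 m
Layer 3: 480 × 1.6×10⁻⁴ × 0.38 = 0.029184 m
Layer 4: 0.63 × 1×10⁻⁴ × 1400 = 0.08820 m
Δh = 0.09548 + 0.19481 + 0.029184 + 0.08820 = 0.407674 m ≈ 410 mm

410 mm of thermosteric rise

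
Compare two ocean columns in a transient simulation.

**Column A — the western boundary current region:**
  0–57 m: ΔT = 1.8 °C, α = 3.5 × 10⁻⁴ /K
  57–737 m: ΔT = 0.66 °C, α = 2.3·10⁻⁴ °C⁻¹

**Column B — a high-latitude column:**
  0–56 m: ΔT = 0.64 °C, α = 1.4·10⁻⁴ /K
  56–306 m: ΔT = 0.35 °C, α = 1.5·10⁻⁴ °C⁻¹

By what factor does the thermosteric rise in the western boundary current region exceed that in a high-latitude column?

A 1.8 × 57 × 3.5×10⁻⁴ = 0.03591 m
A Layer 2: 2.3×10⁻⁴ × 680 × 0.66 = 0.103224 m
A total: 0.139134 m
B 0–56 m: 1.4×10⁻⁴ × 0.64 × 56 = 0.0050176 m
B 56–306 m: 1.5×10⁻⁴ × 0.35 × 250 = 0.013125 m
B total: 0.0181426 m
Ratio: 0.139134 / 0.0181426 ≈ 7.669

≈ 7.7×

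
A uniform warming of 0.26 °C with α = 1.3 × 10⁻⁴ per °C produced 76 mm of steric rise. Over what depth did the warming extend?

2250 m

H = Δh/(αΔT) = 0.076 / (1.3×10⁻⁴ × 0.26) ≈ 2249 m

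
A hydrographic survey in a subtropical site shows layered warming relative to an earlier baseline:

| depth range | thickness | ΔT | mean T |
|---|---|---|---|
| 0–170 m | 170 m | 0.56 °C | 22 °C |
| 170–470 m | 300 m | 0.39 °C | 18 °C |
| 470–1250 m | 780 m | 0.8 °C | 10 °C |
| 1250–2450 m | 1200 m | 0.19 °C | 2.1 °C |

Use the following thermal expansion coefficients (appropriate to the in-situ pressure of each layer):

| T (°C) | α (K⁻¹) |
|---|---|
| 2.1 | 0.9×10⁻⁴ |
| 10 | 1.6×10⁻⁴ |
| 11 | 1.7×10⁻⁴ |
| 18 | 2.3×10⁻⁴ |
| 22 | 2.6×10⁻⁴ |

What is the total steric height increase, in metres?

about 0.172 m

Layer 1 at 22 °C → α = 2.6×10⁻⁴ K⁻¹
Layer 2 at 18 °C → α = 2.3×10⁻⁴ K⁻¹
Layer 3 at 10 °C → α = 1.6×10⁻⁴ K⁻¹
Layer 4 at 2.1 °C → α = 0.9×10⁻⁴ K⁻¹
0.56 × 170 × 2.6×10⁻⁴ = 0.024752 m
300 × 2.3×10⁻⁴ × 0.39 = 0.02691 m
470–1250 m: 780 × 1.6×10⁻⁴ × 0.8 = 0.09984 m
1250–2450 m: 0.9×10⁻⁴ × 0.19 × 1200 = 0.02052 m
Δh = 0.024752 + 0.02691 + 0.09984 + 0.02052 = 0.172022 m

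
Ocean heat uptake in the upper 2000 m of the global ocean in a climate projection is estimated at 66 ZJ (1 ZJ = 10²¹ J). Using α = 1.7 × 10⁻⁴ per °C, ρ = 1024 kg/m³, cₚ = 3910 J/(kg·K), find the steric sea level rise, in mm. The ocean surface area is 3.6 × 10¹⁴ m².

Per unit area: Q = 66×10²¹ / (3.6×10¹⁴) ≈ 1.833×10⁸ J/m²
Δh = αQ/(ρcₚ) = 1.7×10⁻⁴ × 1.833×10⁸ / (1024 × 3910) ≈ 0.0077828 m

Δh ≈ 7.78 mm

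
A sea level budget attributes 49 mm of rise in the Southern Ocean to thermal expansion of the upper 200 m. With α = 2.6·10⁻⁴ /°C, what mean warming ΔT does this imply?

ΔT = Δh/(αH) = 0.049 / (2.6×10⁻⁴ × 200) ≈ 0.9423 K

about 0.942 K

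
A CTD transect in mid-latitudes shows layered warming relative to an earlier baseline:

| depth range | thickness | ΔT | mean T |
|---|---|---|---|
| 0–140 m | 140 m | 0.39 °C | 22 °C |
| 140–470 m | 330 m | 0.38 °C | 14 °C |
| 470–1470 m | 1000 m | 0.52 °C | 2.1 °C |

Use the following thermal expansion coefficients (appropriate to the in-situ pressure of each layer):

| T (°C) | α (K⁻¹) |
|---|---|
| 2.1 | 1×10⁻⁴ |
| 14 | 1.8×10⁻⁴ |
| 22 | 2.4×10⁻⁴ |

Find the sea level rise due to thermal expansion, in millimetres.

Layer 1 at 22 °C → α = 2.4×10⁻⁴ K⁻¹
Layer 2 at 14 °C → α = 1.8×10⁻⁴ K⁻¹
Layer 3 at 2.1 °C → α = 1×10⁻⁴ K⁻¹
0–140 m: 2.4×10⁻⁴ × 0.39 × 140 = 0.013104 m
140–470 m: 0.38 × 1.8×10⁻⁴ × 330 = 0.022572 m
Layer 3: 1000 × 1×10⁻⁴ × 0.52 = 0.05200 m
Δh = 0.013104 + 0.022572 + 0.05200 = 0.087676 m

Δh = 87.7 mm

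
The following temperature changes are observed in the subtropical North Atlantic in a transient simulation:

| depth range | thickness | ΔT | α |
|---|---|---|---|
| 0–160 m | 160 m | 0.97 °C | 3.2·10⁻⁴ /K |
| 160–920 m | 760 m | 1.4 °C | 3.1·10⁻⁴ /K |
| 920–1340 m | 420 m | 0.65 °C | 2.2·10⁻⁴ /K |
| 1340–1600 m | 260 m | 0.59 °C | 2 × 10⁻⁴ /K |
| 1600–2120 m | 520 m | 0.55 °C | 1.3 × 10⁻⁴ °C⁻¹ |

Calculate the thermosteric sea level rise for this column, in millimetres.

507 mm of thermosteric rise

Layer 1: 160 × 0.97 × 3.2×10⁻⁴ = 0.049664 m
3.1×10⁻⁴ × 760 × 1.4 = 0.32984 m
Layer 3: 0.65 × 2.2×10⁻⁴ × 420 = 0.06006 m
1340–1600 m: 260 × 0.59 × 2×10⁻⁴ = 0.03068 m
1.3×10⁻⁴ × 520 × 0.55 = 0.03718 m
Δh = 0.049664 + 0.32984 + 0.06006 + 0.03068 + 0.03718 = 0.507424 m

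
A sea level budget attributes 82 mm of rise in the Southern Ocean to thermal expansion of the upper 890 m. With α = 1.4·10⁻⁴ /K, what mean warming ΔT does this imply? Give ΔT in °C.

about 0.66 °C

ΔT = Δh/(αH) = 0.082 / (1.4×10⁻⁴ × 890) ≈ 0.6581 °C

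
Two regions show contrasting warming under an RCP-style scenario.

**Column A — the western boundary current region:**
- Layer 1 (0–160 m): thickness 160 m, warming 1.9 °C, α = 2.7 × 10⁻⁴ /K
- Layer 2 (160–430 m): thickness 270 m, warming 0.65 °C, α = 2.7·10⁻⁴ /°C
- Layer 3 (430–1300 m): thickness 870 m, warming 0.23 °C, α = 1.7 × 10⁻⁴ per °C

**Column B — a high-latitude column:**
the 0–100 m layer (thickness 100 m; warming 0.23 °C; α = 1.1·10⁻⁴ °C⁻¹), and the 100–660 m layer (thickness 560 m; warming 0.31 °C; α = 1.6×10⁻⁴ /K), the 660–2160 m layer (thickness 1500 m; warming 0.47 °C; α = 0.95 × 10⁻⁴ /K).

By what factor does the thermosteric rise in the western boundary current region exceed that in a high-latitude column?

a factor of 1.68

A 0–160 m: 2.7×10⁻⁴ × 1.9 × 160 = 0.08208 m
A 160–430 m: 270 × 2.7×10⁻⁴ × 0.65 = 0.047385 m
A 430–1300 m: 1.7×10⁻⁴ × 0.23 × 870 = 0.034017 m
A total: 0.163482 m
B 0–100 m: 0.23 × 1.1×10⁻⁴ × 100 = 0.00253 m
B 1.6×10⁻⁴ × 560 × 0.31 = 0.027776 m
B 660–2160 m: 0.95×10⁻⁴ × 0.47 × 1500 = 0.066975 m
B total: 0.097281 m
Ratio: 0.163482 / 0.097281 ≈ 1.681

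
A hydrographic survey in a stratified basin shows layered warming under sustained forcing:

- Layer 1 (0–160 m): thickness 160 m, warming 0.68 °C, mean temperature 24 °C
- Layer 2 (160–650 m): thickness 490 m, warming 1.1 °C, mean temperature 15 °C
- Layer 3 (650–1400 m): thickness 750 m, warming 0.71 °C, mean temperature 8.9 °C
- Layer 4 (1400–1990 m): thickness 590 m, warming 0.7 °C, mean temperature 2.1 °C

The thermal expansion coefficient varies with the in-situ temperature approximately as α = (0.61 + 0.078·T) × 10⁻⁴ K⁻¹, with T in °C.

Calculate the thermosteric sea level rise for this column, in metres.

Layer 1: α = (0.61 + 0.078×24)×10⁻⁴ = 2.482×10⁻⁴ K⁻¹
Layer 2: α = (0.61 + 0.078×15)×10⁻⁴ = 1.78×10⁻⁴ K⁻¹
Layer 3: α = (0.61 + 0.078×8.9)×10⁻⁴ = 1.3042×10⁻⁴ K⁻¹
Layer 4: α = (0.61 + 0.078×2.1)×10⁻⁴ = 0.7738×10⁻⁴ K⁻¹
0–160 m: 160 × 0.68 × 2.482×10⁻⁴ = 0.02700416 m
160–650 m: 1.1 × 490 × 1.78×10⁻⁴ = 0.095942 m
Layer 3: 0.71 × 750 × 1.3042×10⁻⁴ = 0.06944865 m
Layer 4: 590 × 0.7738×10⁻⁴ × 0.7 = 0.03195794 m
Δh = 0.02700416 + 0.095942 + 0.06944865 + 0.03195794 = 0.22435275 m ≈ 0.224 m

0.224 m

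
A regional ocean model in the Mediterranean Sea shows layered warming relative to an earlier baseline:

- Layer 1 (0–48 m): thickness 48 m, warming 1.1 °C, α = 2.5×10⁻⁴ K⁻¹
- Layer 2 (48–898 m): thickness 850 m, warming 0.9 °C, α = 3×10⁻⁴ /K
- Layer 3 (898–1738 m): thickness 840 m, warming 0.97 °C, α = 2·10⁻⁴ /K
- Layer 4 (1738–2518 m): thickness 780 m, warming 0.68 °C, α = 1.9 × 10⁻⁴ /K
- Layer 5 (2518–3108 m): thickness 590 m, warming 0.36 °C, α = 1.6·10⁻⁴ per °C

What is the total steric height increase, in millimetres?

48 × 2.5×10⁻⁴ × 1.1 = 0.01320 m
3×10⁻⁴ × 0.9 × 850 = 0.22950 m
Layer 3: 0.97 × 840 × 2×10⁻⁴ = 0.16296 m
Layer 4: 780 × 1.9×10⁻⁴ × 0.68 = 0.100776 m
2518–3108 m: 0.36 × 590 × 1.6×10⁻⁴ = 0.033984 m
Δh = 0.01320 + 0.22950 + 0.16296 + 0.100776 + 0.033984 = 0.54042 m

about 540 mm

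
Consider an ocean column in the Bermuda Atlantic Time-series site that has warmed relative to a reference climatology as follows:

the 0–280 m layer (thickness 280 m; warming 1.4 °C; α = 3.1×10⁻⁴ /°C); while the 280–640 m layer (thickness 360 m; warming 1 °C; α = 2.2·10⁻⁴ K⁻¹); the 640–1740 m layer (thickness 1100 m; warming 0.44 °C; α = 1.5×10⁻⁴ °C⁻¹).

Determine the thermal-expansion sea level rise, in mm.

Δh = 273 mm

Layer 1: 1.4 × 3.1×10⁻⁴ × 280 = 0.12152 m
280–640 m: 1 × 360 × 2.2×10⁻⁴ = 0.07920 m
Layer 3: 1.5×10⁻⁴ × 0.44 × 1100 = 0.07260 m
Δh = 0.12152 + 0.07920 + 0.07260 = 0.27332 m ≈ 273 mm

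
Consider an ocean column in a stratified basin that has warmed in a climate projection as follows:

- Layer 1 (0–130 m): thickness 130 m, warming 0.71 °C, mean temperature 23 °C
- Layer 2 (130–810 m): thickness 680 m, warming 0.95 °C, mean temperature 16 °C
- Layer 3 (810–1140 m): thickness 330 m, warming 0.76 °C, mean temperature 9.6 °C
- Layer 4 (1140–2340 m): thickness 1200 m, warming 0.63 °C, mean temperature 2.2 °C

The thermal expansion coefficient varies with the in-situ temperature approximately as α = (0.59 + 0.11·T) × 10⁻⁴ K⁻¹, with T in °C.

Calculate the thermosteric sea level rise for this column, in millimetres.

285 mm

Layer 1: α = (0.59 + 0.11×23)×10⁻⁴ = 3.12×10⁻⁴ K⁻¹
Layer 2: α = (0.59 + 0.11×16)×10⁻⁴ = 2.35×10⁻⁴ K⁻¹
Layer 3: α = (0.59 + 0.11×9.6)×10⁻⁴ = 1.646×10⁻⁴ K⁻¹
Layer 4: α = (0.59 + 0.11×2.2)×10⁻⁴ = 0.832×10⁻⁴ K⁻¹
130 × 0.71 × 3.12×10⁻⁴ = 0.0287976 m
130–810 m: 2.35×10⁻⁴ × 0.95 × 680 = 0.15181 m
810–1140 m: 1.646×10⁻⁴ × 0.76 × 330 = 0.04128168 m
1140–2340 m: 0.63 × 1200 × 0.832×10⁻⁴ = 0.0628992 m
Δh = 0.0287976 + 0.15181 + 0.04128168 + 0.0628992 = 0.28478848 m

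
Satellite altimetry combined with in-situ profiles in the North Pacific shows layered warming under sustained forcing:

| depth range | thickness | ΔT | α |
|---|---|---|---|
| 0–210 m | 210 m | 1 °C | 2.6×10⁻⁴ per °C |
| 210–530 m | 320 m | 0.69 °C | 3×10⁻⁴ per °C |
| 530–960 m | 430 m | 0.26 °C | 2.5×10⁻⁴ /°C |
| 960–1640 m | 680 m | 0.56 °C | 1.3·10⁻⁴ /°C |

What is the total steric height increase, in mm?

0–210 m: 1 × 2.6×10⁻⁴ × 210 = 0.05460 m
210–530 m: 3×10⁻⁴ × 320 × 0.69 = 0.06624 m
Layer 3: 0.26 × 430 × 2.5×10⁻⁴ = 0.02795 m
Layer 4: 680 × 1.3×10⁻⁴ × 0.56 = 0.049504 m
Δh = 0.05460 + 0.06624 + 0.02795 + 0.049504 = 0.198294 m

Δh ≈ 198 mm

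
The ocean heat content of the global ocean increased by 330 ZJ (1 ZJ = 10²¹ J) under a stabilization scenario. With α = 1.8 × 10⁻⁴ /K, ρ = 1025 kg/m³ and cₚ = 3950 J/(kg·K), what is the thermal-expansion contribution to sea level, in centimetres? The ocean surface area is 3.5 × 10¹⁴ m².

Per unit area: Q = 330×10²¹ / (3.5×10¹⁴) ≈ 9.429×10⁸ J/m²
Δh = αQ/(ρcₚ) = 1.8×10⁻⁴ × 9.429×10⁸ / (1025 × 3950) ≈ 0.04192 m

Δh = 4.2 cm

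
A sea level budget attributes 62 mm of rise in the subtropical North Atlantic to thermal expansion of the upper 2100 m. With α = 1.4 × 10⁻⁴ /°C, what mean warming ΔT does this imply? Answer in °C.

about 0.211 °C

ΔT = Δh/(αH) = 0.062 / (1.4×10⁻⁴ × 2100) ≈ 0.2109 °C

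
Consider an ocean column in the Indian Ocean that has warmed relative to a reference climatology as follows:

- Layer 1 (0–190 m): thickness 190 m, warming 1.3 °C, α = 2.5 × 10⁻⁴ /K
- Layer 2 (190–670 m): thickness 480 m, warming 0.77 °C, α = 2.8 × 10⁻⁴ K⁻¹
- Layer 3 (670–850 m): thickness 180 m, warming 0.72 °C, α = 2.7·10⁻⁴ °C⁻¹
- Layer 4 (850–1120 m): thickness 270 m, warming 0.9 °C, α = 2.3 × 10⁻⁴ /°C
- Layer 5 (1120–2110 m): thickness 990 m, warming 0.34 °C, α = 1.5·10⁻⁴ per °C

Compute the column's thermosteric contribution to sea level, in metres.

Layer 1: 190 × 1.3 × 2.5×10⁻⁴ = 0.06175 m
190–670 m: 480 × 0.77 × 2.8×10⁻⁴ = 0.103488 m
0.72 × 2.7×10⁻⁴ × 180 = 0.034992 m
Layer 4: 0.9 × 270 × 2.3×10⁻⁴ = 0.05589 m
1120–2110 m: 990 × 0.34 × 1.5×10⁻⁴ = 0.05049 m
Δh = 0.06175 + 0.103488 + 0.034992 + 0.05589 + 0.05049 = 0.30661 m

0.307 m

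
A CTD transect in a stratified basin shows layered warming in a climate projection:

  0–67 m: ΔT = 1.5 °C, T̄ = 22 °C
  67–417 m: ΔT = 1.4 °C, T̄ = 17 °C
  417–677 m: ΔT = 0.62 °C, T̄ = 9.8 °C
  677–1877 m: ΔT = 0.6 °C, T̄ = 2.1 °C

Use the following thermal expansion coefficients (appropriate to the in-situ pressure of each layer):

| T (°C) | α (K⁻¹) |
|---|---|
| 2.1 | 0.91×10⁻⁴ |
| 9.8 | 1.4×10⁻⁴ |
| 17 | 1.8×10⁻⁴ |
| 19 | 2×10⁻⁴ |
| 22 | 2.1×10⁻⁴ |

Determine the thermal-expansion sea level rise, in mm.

Layer 1 at 22 °C → α = 2.1×10⁻⁴ K⁻¹
Layer 2 at 17 °C → α = 1.8×10⁻⁴ K⁻¹
Layer 3 at 9.8 °C → α = 1.4×10⁻⁴ K⁻¹
Layer 4 at 2.1 °C → α = 0.91×10⁻⁴ K⁻¹
0–67 m: 1.5 × 2.1×10⁻⁴ × 67 = 0.021105 m
67–417 m: 1.4 × 350 × 1.8×10⁻⁴ = 0.08820 m
417–677 m: 0.62 × 1.4×10⁻⁴ × 260 = 0.022568 m
0.6 × 0.91×10⁻⁴ × 1200 = 0.06552 m
Δh = 0.021105 + 0.08820 + 0.022568 + 0.06552 = 0.197393 m

200 mm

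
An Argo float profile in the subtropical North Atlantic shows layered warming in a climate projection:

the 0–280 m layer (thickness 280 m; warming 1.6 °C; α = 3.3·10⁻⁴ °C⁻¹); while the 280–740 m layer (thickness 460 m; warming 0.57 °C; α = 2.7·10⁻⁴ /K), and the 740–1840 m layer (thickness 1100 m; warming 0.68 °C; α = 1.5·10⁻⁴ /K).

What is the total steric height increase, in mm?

about 331 mm

3.3×10⁻⁴ × 280 × 1.6 = 0.14784 m
460 × 2.7×10⁻⁴ × 0.57 = 0.070794 m
740–1840 m: 0.68 × 1100 × 1.5×10⁻⁴ = 0.11220 m
Δh = 0.14784 + 0.070794 + 0.11220 = 0.330834 m ≈ 331 mm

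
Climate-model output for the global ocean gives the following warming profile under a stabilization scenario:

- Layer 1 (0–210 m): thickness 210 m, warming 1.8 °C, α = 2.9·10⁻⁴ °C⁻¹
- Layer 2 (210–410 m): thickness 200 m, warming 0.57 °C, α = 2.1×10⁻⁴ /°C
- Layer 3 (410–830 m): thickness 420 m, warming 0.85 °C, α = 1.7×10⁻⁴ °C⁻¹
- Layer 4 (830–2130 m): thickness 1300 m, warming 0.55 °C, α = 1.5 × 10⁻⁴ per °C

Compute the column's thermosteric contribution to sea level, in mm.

Layer 1: 210 × 1.8 × 2.9×10⁻⁴ = 0.10962 m
210–410 m: 0.57 × 2.1×10⁻⁴ × 200 = 0.02394 m
420 × 1.7×10⁻⁴ × 0.85 = 0.06069 m
830–2130 m: 1300 × 1.5×10⁻⁴ × 0.55 = 0.10725 m
Δh = 0.10962 + 0.02394 + 0.06069 + 0.10725 = 0.30150 m

Δh ≈ 302 mm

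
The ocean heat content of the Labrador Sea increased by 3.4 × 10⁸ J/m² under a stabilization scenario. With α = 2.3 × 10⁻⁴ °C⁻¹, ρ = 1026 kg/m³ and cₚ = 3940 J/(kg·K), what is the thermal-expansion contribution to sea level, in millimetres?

Δh = αQ/(ρcₚ) = 2.3×10⁻⁴ × 3.4×10⁸ / (1026 × 3940) ≈ 0.019345 m

Δh = 19 mm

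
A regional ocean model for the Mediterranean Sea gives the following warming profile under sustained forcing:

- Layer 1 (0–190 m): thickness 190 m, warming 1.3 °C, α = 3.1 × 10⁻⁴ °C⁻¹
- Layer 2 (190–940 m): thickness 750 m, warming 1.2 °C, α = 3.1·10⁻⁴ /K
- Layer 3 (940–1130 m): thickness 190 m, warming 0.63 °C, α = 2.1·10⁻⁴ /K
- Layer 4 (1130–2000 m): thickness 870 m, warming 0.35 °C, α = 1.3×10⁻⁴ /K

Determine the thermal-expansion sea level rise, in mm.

420 mm

3.1×10⁻⁴ × 1.3 × 190 = 0.07657 m
Layer 2: 750 × 1.2 × 3.1×10⁻⁴ = 0.27900 m
940–1130 m: 2.1×10⁻⁴ × 190 × 0.63 = 0.025137 m
Layer 4: 870 × 0.35 × 1.3×10⁻⁴ = 0.039585 m
Δh = 0.07657 + 0.27900 + 0.025137 + 0.039585 = 0.420292 m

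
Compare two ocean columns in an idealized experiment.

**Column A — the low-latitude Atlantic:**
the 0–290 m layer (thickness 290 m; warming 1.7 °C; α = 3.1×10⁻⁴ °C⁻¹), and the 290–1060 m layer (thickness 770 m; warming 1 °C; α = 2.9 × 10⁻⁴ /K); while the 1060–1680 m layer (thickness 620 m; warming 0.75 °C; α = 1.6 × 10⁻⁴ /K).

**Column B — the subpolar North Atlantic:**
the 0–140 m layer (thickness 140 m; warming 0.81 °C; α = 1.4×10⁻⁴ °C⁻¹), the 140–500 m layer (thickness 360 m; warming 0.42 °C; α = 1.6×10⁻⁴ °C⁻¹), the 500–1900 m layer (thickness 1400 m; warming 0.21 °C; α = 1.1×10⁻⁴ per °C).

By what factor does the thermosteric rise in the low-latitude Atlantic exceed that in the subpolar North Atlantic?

≈ 6.22×

A 0–290 m: 3.1×10⁻⁴ × 290 × 1.7 = 0.15283 m
A 2.9×10⁻⁴ × 770 × 1 = 0.22330 m
A Layer 3: 1.6×10⁻⁴ × 0.75 × 620 = 0.07440 m
A total: 0.45053 m
B 0–140 m: 0.81 × 140 × 1.4×10⁻⁴ = 0.015876 m
B 360 × 0.42 × 1.6×10⁻⁴ = 0.024192 m
B Layer 3: 1400 × 1.1×10⁻⁴ × 0.21 = 0.03234 m
B total: 0.072408 m
Ratio: 0.45053 / 0.072408 ≈ 6.222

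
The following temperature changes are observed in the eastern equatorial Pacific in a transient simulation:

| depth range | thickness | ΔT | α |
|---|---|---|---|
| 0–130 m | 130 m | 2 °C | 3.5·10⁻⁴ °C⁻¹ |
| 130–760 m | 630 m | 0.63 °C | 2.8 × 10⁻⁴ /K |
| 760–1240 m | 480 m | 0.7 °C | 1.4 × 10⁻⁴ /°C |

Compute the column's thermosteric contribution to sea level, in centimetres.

3.5×10⁻⁴ × 130 × 2 = 0.09100 m
Layer 2: 0.63 × 2.8×10⁻⁴ × 630 = 0.111132 m
0.7 × 480 × 1.4×10⁻⁴ = 0.04704 m
Δh = 0.09100 + 0.111132 + 0.04704 = 0.249172 m

about 24.9 cm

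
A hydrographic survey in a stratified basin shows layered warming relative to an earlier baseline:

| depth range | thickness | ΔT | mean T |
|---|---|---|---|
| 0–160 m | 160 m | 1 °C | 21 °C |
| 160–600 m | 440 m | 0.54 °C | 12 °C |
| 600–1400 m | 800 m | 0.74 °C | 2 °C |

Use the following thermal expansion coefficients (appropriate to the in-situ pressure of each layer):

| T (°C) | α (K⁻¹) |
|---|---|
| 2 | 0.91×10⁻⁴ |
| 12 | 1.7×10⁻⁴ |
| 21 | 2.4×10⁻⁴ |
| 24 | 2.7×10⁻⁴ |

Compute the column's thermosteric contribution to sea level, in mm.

Layer 1 at 21 °C → α = 2.4×10⁻⁴ K⁻¹
Layer 2 at 12 °C → α = 1.7×10⁻⁴ K⁻¹
Layer 3 at 2 °C → α = 0.91×10⁻⁴ K⁻¹
160 × 2.4×10⁻⁴ × 1 = 0.03840 m
160–600 m: 440 × 0.54 × 1.7×10⁻⁴ = 0.040392 m
Layer 3: 0.91×10⁻⁴ × 800 × 0.74 = 0.053872 m
Δh = 0.03840 + 0.040392 + 0.053872 = 0.132664 m

133 mm of thermosteric rise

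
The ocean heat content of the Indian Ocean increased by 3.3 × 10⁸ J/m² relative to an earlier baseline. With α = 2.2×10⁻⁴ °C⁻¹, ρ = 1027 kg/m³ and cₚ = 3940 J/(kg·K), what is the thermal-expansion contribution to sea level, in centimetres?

1.79 cm of thermosteric rise

Δh = αQ/(ρcₚ) = 2.2×10⁻⁴ × 3.3×10⁸ / (1027 × 3940) ≈ 0.017942 m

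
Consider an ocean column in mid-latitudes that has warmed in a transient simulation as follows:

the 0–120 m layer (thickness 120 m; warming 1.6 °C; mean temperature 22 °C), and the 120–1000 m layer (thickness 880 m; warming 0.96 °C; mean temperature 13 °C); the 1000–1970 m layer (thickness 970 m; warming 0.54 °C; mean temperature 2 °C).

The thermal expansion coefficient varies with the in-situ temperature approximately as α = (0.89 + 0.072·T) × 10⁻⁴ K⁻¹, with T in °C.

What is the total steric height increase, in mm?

Layer 1: α = (0.89 + 0.072×22)×10⁻⁴ = 2.474×10⁻⁴ K⁻¹
Layer 2: α = (0.89 + 0.072×13)×10⁻⁴ = 1.826×10⁻⁴ K⁻¹
Layer 3: α = (0.89 + 0.072×2)×10⁻⁴ = 1.034×10⁻⁴ K⁻¹
1.6 × 2.474×10⁻⁴ × 120 = 0.0475008 m
Layer 2: 880 × 1.826×10⁻⁴ × 0.96 = 0.15426048 m
1.034×10⁻⁴ × 0.54 × 970 = 0.05416092 m
Δh = 0.0475008 + 0.15426048 + 0.05416092 = 0.2559222 m

about 260 mm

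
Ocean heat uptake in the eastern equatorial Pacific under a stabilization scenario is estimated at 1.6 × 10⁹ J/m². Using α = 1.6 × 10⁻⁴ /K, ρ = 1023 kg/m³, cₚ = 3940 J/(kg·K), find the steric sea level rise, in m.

Δh = αQ/(ρcₚ) = 1.6×10⁻⁴ × 1.6×10⁹ / (1023 × 3940) ≈ 0.063514 m

Δh = 0.064 m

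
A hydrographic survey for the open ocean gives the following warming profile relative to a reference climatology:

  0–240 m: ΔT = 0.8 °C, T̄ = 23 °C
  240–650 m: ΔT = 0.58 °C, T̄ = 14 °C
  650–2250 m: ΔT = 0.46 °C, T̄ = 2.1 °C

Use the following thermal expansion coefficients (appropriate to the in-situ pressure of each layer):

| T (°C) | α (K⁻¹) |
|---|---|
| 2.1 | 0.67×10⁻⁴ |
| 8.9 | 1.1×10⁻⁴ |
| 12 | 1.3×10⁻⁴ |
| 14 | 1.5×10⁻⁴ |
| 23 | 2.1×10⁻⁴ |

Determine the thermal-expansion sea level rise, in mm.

125 mm

Layer 1 at 23 °C → α = 2.1×10⁻⁴ K⁻¹
Layer 2 at 14 °C → α = 1.5×10⁻⁴ K⁻¹
Layer 3 at 2.1 °C → α = 0.67×10⁻⁴ K⁻¹
240 × 2.1×10⁻⁴ × 0.8 = 0.04032 m
Layer 2: 1.5×10⁻⁴ × 410 × 0.58 = 0.03567 m
Layer 3: 0.67×10⁻⁴ × 0.46 × 1600 = 0.049312 m
Δh = 0.04032 + 0.03567 + 0.049312 = 0.125302 m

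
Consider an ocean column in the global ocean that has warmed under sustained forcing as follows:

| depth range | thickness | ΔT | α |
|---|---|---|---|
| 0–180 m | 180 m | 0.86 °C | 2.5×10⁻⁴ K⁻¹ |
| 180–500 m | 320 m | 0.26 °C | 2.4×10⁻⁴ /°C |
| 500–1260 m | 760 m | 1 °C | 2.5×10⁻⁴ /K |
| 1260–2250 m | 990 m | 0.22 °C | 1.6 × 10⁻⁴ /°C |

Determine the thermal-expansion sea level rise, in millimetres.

0–180 m: 180 × 0.86 × 2.5×10⁻⁴ = 0.03870 m
0.26 × 320 × 2.4×10⁻⁴ = 0.019968 m
500–1260 m: 1 × 760 × 2.5×10⁻⁴ = 0.19000 m
1260–2250 m: 0.22 × 1.6×10⁻⁴ × 990 = 0.034848 m
Δh = 0.03870 + 0.019968 + 0.19000 + 0.034848 = 0.283516 m ≈ 284 mm

Δh = 284 mm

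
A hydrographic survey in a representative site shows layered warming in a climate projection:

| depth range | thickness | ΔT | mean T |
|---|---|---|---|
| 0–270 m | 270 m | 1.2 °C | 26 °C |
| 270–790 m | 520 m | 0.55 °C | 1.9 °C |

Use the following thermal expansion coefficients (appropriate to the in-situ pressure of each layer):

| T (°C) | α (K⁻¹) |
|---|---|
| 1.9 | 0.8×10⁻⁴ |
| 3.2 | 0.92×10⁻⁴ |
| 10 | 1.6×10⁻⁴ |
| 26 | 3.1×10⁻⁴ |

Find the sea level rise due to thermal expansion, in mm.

about 123 mm

Layer 1 at 26 °C → α = 3.1×10⁻⁴ K⁻¹
Layer 2 at 1.9 °C → α = 0.8×10⁻⁴ K⁻¹
Layer 1: 1.2 × 3.1×10⁻⁴ × 270 = 0.10044 m
270–790 m: 0.55 × 0.8×10⁻⁴ × 520 = 0.02288 m
Δh = 0.10044 + 0.02288 = 0.12332 m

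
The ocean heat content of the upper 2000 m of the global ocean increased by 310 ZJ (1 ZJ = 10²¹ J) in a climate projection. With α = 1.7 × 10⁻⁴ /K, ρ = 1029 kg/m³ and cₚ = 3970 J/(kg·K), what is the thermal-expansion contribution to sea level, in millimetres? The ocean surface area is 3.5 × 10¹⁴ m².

Per unit area: Q = 310×10²¹ / (3.5×10¹⁴) ≈ 8.857×10⁸ J/m²
Δh = αQ/(ρcₚ) = 1.7×10⁻⁴ × 8.857×10⁸ / (1029 × 3970) ≈ 0.036858 m

about 36.9 mm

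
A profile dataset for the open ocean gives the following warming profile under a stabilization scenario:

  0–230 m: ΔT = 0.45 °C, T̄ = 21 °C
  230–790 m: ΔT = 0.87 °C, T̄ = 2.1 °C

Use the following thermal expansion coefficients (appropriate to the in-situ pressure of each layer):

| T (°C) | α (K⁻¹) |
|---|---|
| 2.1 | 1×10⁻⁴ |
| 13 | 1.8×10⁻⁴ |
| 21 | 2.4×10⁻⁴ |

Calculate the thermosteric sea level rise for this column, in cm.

Δh ≈ 7.36 cm

Layer 1 at 21 °C → α = 2.4×10⁻⁴ K⁻¹
Layer 2 at 2.1 °C → α = 1×10⁻⁴ K⁻¹
2.4×10⁻⁴ × 230 × 0.45 = 0.02484 m
560 × 0.87 × 1×10⁻⁴ = 0.04872 m
Δh = 0.02484 + 0.04872 = 0.07356 m ≈ 7.36 cm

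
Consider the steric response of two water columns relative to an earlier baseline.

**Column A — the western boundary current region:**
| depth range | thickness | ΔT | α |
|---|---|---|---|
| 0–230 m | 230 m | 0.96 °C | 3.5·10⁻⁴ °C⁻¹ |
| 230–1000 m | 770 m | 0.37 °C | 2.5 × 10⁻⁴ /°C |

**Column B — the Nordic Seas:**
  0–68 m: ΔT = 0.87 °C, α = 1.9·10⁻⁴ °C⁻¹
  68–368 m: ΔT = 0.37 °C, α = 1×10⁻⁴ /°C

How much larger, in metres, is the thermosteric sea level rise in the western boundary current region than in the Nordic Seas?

0.126 m

A 0–230 m: 0.96 × 230 × 3.5×10⁻⁴ = 0.07728 m
A 230–1000 m: 770 × 0.37 × 2.5×10⁻⁴ = 0.071225 m
A total: 0.148505 m
B 1.9×10⁻⁴ × 0.87 × 68 = 0.0112404 m
B Layer 2: 0.37 × 1×10⁻⁴ × 300 = 0.01110 m
B total: 0.0223404 m
Difference: 0.148505 − 0.0223404 = 0.1261646 m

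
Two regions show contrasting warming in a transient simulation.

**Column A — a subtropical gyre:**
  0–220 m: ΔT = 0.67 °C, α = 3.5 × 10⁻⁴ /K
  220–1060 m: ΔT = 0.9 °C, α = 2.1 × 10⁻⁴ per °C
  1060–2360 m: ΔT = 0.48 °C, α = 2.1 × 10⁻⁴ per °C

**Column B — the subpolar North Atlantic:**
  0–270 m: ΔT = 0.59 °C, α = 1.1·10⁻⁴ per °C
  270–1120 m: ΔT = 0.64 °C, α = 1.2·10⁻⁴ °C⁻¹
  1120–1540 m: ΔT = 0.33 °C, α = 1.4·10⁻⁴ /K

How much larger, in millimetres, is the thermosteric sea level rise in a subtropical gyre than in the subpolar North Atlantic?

A 0–220 m: 3.5×10⁻⁴ × 220 × 0.67 = 0.05159 m
A 220–1060 m: 2.1×10⁻⁴ × 0.9 × 840 = 0.15876 m
A 0.48 × 1300 × 2.1×10⁻⁴ = 0.13104 m
A total: 0.34139 m
B Layer 1: 270 × 0.59 × 1.1×10⁻⁴ = 0.017523 m
B Layer 2: 850 × 0.64 × 1.2×10⁻⁴ = 0.06528 m
B Layer 3: 0.33 × 420 × 1.4×10⁻⁴ = 0.019404 m
B total: 0.102207 m
Difference: 0.34139 − 0.102207 = 0.239183 m

240 mm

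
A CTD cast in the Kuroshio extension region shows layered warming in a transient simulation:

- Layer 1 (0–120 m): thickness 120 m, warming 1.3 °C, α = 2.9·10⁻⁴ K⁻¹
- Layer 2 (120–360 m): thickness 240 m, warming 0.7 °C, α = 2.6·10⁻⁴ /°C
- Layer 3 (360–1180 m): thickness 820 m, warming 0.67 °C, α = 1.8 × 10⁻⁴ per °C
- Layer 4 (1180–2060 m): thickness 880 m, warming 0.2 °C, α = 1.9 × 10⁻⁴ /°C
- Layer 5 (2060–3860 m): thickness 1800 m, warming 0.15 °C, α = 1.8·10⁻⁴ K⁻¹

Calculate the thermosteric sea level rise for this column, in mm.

1.3 × 2.9×10⁻⁴ × 120 = 0.04524 m
0.7 × 240 × 2.6×10⁻⁴ = 0.04368 m
0.67 × 820 × 1.8×10⁻⁴ = 0.098892 m
1180–2060 m: 0.2 × 1.9×10⁻⁴ × 880 = 0.03344 m
1800 × 0.15 × 1.8×10⁻⁴ = 0.04860 m
Δh = 0.04524 + 0.04368 + 0.098892 + 0.03344 + 0.04860 = 0.269852 m ≈ 270 mm

Δh ≈ 270 mm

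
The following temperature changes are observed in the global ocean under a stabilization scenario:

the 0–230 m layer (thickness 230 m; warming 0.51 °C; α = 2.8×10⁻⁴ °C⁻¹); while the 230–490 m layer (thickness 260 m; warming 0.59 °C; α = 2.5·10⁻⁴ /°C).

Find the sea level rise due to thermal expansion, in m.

0.51 × 230 × 2.8×10⁻⁴ = 0.032844 m
2.5×10⁻⁴ × 0.59 × 260 = 0.03835 m
Δh = 0.032844 + 0.03835 = 0.071194 m ≈ 0.071 m

Δh ≈ 0.071 m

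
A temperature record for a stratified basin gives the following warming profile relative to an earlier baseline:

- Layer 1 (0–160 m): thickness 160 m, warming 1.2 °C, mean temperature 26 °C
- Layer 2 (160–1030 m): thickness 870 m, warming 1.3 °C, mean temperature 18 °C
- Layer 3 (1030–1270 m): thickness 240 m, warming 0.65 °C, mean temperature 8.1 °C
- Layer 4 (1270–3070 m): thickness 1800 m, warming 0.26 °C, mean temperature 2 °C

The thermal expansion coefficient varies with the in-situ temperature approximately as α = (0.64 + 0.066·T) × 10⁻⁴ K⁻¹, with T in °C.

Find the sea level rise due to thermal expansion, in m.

Layer 1: α = (0.64 + 0.066×26)×10⁻⁴ = 2.356×10⁻⁴ K⁻¹
Layer 2: α = (0.64 + 0.066×18)×10⁻⁴ = 1.828×10⁻⁴ K⁻¹
Layer 3: α = (0.64 + 0.066×8.1)×10⁻⁴ = 1.1746×10⁻⁴ K⁻¹
Layer 4: α = (0.64 + 0.066×2)×10⁻⁴ = 0.772×10⁻⁴ K⁻¹
2.356×10⁻⁴ × 1.2 × 160 = 0.0452352 m
160–1030 m: 870 × 1.828×10⁻⁴ × 1.3 = 0.2067468 m
0.65 × 1.1746×10⁻⁴ × 240 = 0.01832376 m
Layer 4: 1800 × 0.26 × 0.772×10⁻⁴ = 0.0361296 m
Δh = 0.0452352 + 0.2067468 + 0.01832376 + 0.0361296 = 0.30643536 m ≈ 0.306 m

about 0.306 m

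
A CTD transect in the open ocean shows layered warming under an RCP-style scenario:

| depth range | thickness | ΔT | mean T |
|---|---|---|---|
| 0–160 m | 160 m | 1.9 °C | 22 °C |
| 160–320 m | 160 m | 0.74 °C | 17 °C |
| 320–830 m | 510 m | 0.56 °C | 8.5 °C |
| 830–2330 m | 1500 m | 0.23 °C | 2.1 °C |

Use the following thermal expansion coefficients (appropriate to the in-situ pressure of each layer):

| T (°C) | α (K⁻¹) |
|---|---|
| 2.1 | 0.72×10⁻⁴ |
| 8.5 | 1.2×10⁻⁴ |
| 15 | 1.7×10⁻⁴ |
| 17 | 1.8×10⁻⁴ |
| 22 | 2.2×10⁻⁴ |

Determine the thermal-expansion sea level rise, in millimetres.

about 147 mm

Layer 1 at 22 °C → α = 2.2×10⁻⁴ K⁻¹
Layer 2 at 17 °C → α = 1.8×10⁻⁴ K⁻¹
Layer 3 at 8.5 °C → α = 1.2×10⁻⁴ K⁻¹
Layer 4 at 2.1 °C → α = 0.72×10⁻⁴ K⁻¹
0–160 m: 2.2×10⁻⁴ × 1.9 × 160 = 0.06688 m
160–320 m: 0.74 × 160 × 1.8×10⁻⁴ = 0.021312 m
320–830 m: 0.56 × 1.2×10⁻⁴ × 510 = 0.034272 m
Layer 4: 1500 × 0.72×10⁻⁴ × 0.23 = 0.02484 m
Δh = 0.06688 + 0.021312 + 0.034272 + 0.02484 = 0.147304 m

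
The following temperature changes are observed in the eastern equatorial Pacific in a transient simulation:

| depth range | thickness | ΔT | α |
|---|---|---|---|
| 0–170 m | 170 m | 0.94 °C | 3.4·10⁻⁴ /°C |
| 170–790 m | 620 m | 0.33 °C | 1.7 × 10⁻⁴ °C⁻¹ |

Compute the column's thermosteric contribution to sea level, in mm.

3.4×10⁻⁴ × 0.94 × 170 = 0.054332 m
Layer 2: 0.33 × 620 × 1.7×10⁻⁴ = 0.034782 m
Δh = 0.054332 + 0.034782 = 0.089114 m ≈ 89 mm

89 mm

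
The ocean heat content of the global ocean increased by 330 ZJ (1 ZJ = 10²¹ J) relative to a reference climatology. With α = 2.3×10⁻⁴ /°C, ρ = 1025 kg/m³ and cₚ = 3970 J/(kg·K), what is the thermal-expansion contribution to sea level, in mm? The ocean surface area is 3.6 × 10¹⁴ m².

51.8 mm of thermosteric rise

Per unit area: Q = 330×10²¹ / (3.6×10¹⁴) ≈ 9.167×10⁸ J/m²
Δh = αQ/(ρcₚ) = 2.3×10⁻⁴ × 9.167×10⁸ / (1025 × 3970) ≈ 0.051813 m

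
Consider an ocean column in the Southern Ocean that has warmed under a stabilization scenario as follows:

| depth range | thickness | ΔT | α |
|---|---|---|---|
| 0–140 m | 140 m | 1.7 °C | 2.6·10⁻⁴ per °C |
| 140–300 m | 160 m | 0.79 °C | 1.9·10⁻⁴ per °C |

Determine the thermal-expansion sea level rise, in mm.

0–140 m: 1.7 × 2.6×10⁻⁴ × 140 = 0.06188 m
160 × 0.79 × 1.9×10⁻⁴ = 0.024016 m
Δh = 0.06188 + 0.024016 = 0.085896 m ≈ 85.9 mm

Δh = 85.9 mm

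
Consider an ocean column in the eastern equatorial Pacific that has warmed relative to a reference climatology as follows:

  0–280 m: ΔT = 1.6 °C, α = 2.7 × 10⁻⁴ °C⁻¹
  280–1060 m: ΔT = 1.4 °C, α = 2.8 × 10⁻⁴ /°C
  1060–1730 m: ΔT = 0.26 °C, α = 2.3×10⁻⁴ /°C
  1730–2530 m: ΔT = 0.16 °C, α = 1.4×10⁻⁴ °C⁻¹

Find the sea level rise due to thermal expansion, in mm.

Layer 1: 2.7×10⁻⁴ × 280 × 1.6 = 0.12096 m
280–1060 m: 2.8×10⁻⁴ × 780 × 1.4 = 0.30576 m
Layer 3: 670 × 0.26 × 2.3×10⁻⁴ = 0.040066 m
1.4×10⁻⁴ × 0.16 × 800 = 0.01792 m
Δh = 0.12096 + 0.30576 + 0.040066 + 0.01792 = 0.484706 m ≈ 485 mm

Δh ≈ 485 mm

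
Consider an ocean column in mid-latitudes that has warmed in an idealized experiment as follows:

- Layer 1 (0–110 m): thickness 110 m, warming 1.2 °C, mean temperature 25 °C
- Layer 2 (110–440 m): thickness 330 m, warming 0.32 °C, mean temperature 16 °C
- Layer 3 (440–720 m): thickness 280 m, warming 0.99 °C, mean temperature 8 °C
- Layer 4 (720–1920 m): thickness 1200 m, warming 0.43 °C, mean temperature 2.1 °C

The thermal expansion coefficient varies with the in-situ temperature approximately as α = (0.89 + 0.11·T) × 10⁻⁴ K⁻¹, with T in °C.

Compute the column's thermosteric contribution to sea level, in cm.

Layer 1: α = (0.89 + 0.11×25)×10⁻⁴ = 3.64×10⁻⁴ K⁻¹
Layer 2: α = (0.89 + 0.11×16)×10⁻⁴ = 2.65×10⁻⁴ K⁻¹
Layer 3: α = (0.89 + 0.11×8)×10⁻⁴ = 1.77×10⁻⁴ K⁻¹
Layer 4: α = (0.89 + 0.11×2.1)×10⁻⁴ = 1.121×10⁻⁴ K⁻¹
110 × 3.64×10⁻⁴ × 1.2 = 0.048048 m
Layer 2: 0.32 × 2.65×10⁻⁴ × 330 = 0.027984 m
440–720 m: 1.77×10⁻⁴ × 0.99 × 280 = 0.0490644 m
Layer 4: 0.43 × 1.121×10⁻⁴ × 1200 = 0.0578436 m
Δh = 0.048048 + 0.027984 + 0.0490644 + 0.0578436 = 0.18294 m

18 cm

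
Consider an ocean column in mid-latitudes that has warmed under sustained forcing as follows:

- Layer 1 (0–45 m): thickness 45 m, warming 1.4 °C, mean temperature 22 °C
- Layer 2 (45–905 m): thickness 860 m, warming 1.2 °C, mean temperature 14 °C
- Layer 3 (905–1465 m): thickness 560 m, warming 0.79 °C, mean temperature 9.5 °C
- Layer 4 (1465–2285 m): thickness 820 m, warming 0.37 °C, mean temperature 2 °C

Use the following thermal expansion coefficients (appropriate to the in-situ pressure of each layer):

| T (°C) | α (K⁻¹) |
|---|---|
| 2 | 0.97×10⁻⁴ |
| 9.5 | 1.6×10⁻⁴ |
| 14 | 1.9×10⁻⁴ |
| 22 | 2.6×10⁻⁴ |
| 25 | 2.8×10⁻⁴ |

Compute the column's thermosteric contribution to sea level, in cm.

Layer 1 at 22 °C → α = 2.6×10⁻⁴ K⁻¹
Layer 2 at 14 °C → α = 1.9×10⁻⁴ K⁻¹
Layer 3 at 9.5 °C → α = 1.6×10⁻⁴ K⁻¹
Layer 4 at 2 °C → α = 0.97×10⁻⁴ K⁻¹
0–45 m: 1.4 × 45 × 2.6×10⁻⁴ = 0.01638 m
45–905 m: 1.2 × 1.9×10⁻⁴ × 860 = 0.19608 m
Layer 3: 1.6×10⁻⁴ × 560 × 0.79 = 0.070784 m
Layer 4: 0.97×10⁻⁴ × 0.37 × 820 = 0.0294298 m
Δh = 0.01638 + 0.19608 + 0.070784 + 0.0294298 = 0.3126738 m

31.3 cm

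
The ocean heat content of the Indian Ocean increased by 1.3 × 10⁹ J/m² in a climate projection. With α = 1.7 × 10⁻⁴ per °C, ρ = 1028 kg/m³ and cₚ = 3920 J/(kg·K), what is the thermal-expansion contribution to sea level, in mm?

Δh = αQ/(ρcₚ) = 1.7×10⁻⁴ × 1.3×10⁹ / (1028 × 3920) ≈ 0.054842 m

Δh ≈ 54.8 mm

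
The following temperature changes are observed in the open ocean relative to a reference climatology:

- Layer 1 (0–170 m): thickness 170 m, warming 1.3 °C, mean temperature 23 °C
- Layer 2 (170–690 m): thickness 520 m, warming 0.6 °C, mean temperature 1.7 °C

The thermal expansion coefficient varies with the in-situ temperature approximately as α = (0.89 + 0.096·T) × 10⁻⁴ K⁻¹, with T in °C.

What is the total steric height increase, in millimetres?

Δh ≈ 100 mm

Layer 1: α = (0.89 + 0.096×23)×10⁻⁴ = 3.098×10⁻⁴ K⁻¹
Layer 2: α = (0.89 + 0.096×1.7)×10⁻⁴ = 1.0532×10⁻⁴ K⁻¹
1.3 × 170 × 3.098×10⁻⁴ = 0.0684658 m
Layer 2: 520 × 1.0532×10⁻⁴ × 0.6 = 0.03285984 m
Δh = 0.0684658 + 0.03285984 = 0.10132564 m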